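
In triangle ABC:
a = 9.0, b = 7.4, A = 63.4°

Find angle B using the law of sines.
sin(B)/b = sin(A)/a
sin(B) = b·sin(A)/a = 7.4·sin(63.4°)/9.0 = 0.735193
B = arcsin(0.735193) = 47.32°  (b ≤ a, so B ≤ A and the acute solution is unique)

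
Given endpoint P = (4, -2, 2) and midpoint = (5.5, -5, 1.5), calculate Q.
Q = (2×5.5 - 4, 2×(-5) - (-2), 2×1.5 - 2) = (7, -8, 1)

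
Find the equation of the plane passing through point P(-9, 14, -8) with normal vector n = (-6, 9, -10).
d = n·P = (-6)(-9) + (9)(14) + (-10)(-8) = 260
Plane: -6x + 9y - 10z = 260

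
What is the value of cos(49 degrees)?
cos(49 degrees) = 0.6561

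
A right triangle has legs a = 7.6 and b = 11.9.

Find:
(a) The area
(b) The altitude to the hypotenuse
(a) Area = ½ab = ½·7.6·11.9 = 45.22
(b) Hypotenuse c = √(7.6² + 11.9²) = √199.37 = 14.1198
    Area = ½·c·h_c  →  h_c = 2·Area/c = 2·45.22/14.1198 = 6.405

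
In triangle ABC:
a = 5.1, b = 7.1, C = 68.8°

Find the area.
Using A = ½ab·sin(C):
A = ½·5.1·7.1·sin(68.8°) = ½·36.21·0.932324 = 16.88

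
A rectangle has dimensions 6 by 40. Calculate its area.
Area = length * width
Area = 6 * 40
Area = 240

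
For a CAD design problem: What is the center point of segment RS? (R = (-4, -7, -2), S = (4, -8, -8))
Midpoint = ((-4+4)/2, (-7-8)/2, (-2-8)/2) = (0, -7.5, -5)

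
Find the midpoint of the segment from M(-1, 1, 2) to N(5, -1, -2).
Midpoint = ((-1+5)/2, (1-1)/2, (2-2)/2) = (2, 0, 0)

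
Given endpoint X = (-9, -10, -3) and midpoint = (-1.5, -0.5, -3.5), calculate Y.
Y = (2×(-1.5) - (-9), 2×(-0.5) - (-10), 2×(-3.5) - (-3)) = (6, 9, -4)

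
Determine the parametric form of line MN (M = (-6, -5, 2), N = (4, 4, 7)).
Direction vector d = N - M = (10, 9, 5)
x = -6 + 10t, y = -5 + 9t, z = 2 + 5t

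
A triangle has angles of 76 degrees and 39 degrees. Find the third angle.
Sum of angles in a triangle = 180 degrees
Third angle = 180 - 76 - 39
Third angle = 65 degrees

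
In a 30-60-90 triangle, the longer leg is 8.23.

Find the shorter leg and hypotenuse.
In a 30-60-90 triangle, sides are in ratio 1 : √3 : 2.
Long leg = short leg·√3  →  short leg = 8.23/√3 = 4.752
Hypotenuse = 2·(short leg) = 2·8.23/√3 = 9.503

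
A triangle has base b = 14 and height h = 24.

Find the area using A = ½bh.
A = ½·14·24 = 168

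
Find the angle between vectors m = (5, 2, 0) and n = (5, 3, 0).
m·n = 31, |m|² = 29, |n|² = 34
cos θ = 31/√986 ≈ 0.9872
θ ≈ 9.162°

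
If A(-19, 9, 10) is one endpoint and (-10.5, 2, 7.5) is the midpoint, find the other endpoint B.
B = (2×(-10.5) - (-19), 2×2 - 9, 2×7.5 - 10) = (-2, -5, 5)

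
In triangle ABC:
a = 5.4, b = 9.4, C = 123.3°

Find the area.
Using A = ½ab·sin(C):
A = ½·5.4·9.4·sin(123.3°) = ½·50.76·0.835807 = 21.21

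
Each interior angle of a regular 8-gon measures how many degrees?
Interior angle of a regular n-gon = (n-2)*180/n
Interior angle = (8-2)*180/8
Interior angle = 6*180/8
Interior angle = 1080/8
Interior angle = 135 degrees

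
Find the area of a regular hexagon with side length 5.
For a regular 6-gon with side length s = 5:
Apothem a = s / (2*tan(pi/6)) = 5 / (2*tan(pi/6)) ≈ 4.3301
Perimeter P = 6 * 5 = 30
Area = (1/2) * P * a = (1/2) * 30 * 4.3301 = 64.95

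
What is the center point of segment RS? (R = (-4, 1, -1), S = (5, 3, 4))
Midpoint = ((-4+5)/2, (1+3)/2, (-1+4)/2) = (0.5, 2, 1.5)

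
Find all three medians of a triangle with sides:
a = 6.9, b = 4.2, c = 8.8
Using m_x = ½√(2y² + 2z² - x²):
m_a = ½√(2·4.2² + 2·8.8² - 6.9²) = ½√142.55 = 5.97
m_b = ½√(2·6.9² + 2·8.8² - 4.2²) = ½√232.46 = 7.623
m_c = ½√(2·6.9² + 2·4.2² - 8.8²) = ½√53.06 = 3.642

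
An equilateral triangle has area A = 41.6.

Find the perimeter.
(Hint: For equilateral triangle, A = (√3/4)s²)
A = (√3/4)s²  →  s² = 4A/√3 = 4·41.6/√3 = 96.0711
s = 9.80159
Perimeter = 3s = 29.4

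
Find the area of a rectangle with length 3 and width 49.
Area = length * width
Area = 3 * 49
Area = 147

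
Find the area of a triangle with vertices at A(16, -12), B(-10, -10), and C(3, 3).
Using the coordinate formula: Area = (1/2)|x₁(y₂-y₃) + x₂(y₃-y₁) + x₃(y₁-y₂)|
Area = (1/2)|16((-10)-3) + (-10)(3-(-12)) + 3((-12)-(-10))|
Area = (1/2)|16*(-13) + (-10)*15 + 3*(-2)|
Area = (1/2)|(-208) + (-150) + (-6)|
Area = (1/2)*364 = 182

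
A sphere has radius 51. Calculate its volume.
Volume = (4/3) * pi * r³
Volume = (4/3) * pi * 51³
Volume = (4/3) * pi * 132651
Volume = 555647.21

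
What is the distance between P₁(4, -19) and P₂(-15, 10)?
Using the distance formula: d = sqrt((x₂-x₁)² + (y₂-y₁)²)
dx = (-15) - 4 = -19
dy = 10 - (-19) = 29
d = sqrt((-19)² + 29²) = sqrt(361 + 841) = sqrt(1202) = 34.67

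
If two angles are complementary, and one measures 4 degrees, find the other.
Complementary angles sum to 90 degrees.
Other angle = 90 - 4
Other angle = 86 degrees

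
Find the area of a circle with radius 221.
Area = pi * r²
Area = pi * 221²
Area = pi * 48841
Area = 153438.53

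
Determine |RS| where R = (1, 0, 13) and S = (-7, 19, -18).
d = √[(-8)² + (19)² + (-31)²] = √1386 = 37.23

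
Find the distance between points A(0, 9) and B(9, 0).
Using the distance formula: d = sqrt((x₂-x₁)² + (y₂-y₁)²)
dx = 9 - 0 = 9
dy = 0 - 9 = -9
d = sqrt(9² + (-9)²) = sqrt(81 + 81) = sqrt(162) = 12.73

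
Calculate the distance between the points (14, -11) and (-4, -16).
Using the distance formula: d = sqrt((x₂-x₁)² + (y₂-y₁)²)
dx = (-4) - 14 = -18
dy = (-16) - (-11) = -5
d = sqrt((-18)² + (-5)²) = sqrt(324 + 25) = sqrt(349) = 18.68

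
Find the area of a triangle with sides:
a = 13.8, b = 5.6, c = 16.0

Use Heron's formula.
s = (a+b+c)/2 = (13.8+5.6+16.0)/2 = 17.7
A = √(s(s-a)(s-b)(s-c)) = √(17.7·3.9·12.1·1.7)
A = √1419.95 = 37.68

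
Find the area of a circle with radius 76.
Area = pi * r²
Area = pi * 76²
Area = pi * 5776
Area = 18145.84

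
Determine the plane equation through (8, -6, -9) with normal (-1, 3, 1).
d = n·P = (-1)(8) + (3)(-6) + (1)(-9) = -35
Plane: -x + 3y + z = -35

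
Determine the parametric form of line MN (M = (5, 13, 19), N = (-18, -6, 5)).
Direction vector d = N - M = (-23, -19, -14)
x = 5 - 23t, y = 13 - 19t, z = 19 - 14t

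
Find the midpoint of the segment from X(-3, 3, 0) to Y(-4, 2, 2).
Midpoint = ((-3-4)/2, (3+2)/2, (0+2)/2) = (-3.5, 2.5, 1)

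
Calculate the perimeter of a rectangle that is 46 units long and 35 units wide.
Perimeter = 2 * (length + width)
Perimeter = 2 * (46 + 35)
Perimeter = 2 * 81
Perimeter = 162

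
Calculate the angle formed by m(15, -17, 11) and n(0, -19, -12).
m·n = 191, |m|² = 635, |n|² = 505
cos θ = 191/√320675 ≈ 0.3373
θ ≈ 70.29°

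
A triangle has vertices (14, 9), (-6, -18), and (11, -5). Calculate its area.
Using the coordinate formula: Area = (1/2)|x₁(y₂-y₃) + x₂(y₃-y₁) + x₃(y₁-y₂)|
Area = (1/2)|14((-18)-(-5)) + (-6)((-5)-9) + 11(9-(-18))|
Area = (1/2)|14*(-13) + (-6)*(-14) + 11*27|
Area = (1/2)|(-182) + 84 + 297|
Area = (1/2)*199 = 99.50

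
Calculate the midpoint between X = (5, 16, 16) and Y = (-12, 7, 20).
Midpoint = ((5-12)/2, (16+7)/2, (16+20)/2) = (-3.5, 11.5, 18)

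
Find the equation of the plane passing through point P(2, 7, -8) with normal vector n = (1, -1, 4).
d = n·P = (1)(2) + (-1)(7) + (4)(-8) = -37
Plane: x - y + 4z = -37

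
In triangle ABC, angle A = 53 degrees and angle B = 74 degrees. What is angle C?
Sum of angles in a triangle = 180 degrees
Third angle = 180 - 53 - 74
Third angle = 53 degrees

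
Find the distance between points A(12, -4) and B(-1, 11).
Using the distance formula: d = sqrt((x₂-x₁)² + (y₂-y₁)²)
dx = (-1) - 12 = -13
dy = 11 - (-4) = 15
d = sqrt((-13)² + 15²) = sqrt(169 + 225) = sqrt(394) = 19.85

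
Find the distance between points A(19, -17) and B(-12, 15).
Using the distance formula: d = sqrt((x₂-x₁)² + (y₂-y₁)²)
dx = (-12) - 19 = -31
dy = 15 - (-17) = 32
d = sqrt((-31)² + 32²) = sqrt(961 + 1024) = sqrt(1985) = 44.55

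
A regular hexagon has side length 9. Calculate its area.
For a regular 6-gon with side length s = 9:
Apothem a = s / (2*tan(pi/6)) = 9 / (2*tan(pi/6)) ≈ 7.7942
Perimeter P = 6 * 9 = 54
Area = (1/2) * P * a = (1/2) * 54 * 7.7942 = 210.44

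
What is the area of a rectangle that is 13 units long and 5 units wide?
Area = length * width
Area = 13 * 5
Area = 65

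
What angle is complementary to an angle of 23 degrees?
Complementary angles sum to 90 degrees.
Other angle = 90 - 23
Other angle = 67 degrees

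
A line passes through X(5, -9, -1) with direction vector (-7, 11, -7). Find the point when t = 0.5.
P(0.5) = (5 + (-7)(0.5), -9 + 11(0.5), -1 + (-7)(0.5)) = (1.5, -3.5, -4.5)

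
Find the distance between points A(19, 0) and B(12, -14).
Using the distance formula: d = sqrt((x₂-x₁)² + (y₂-y₁)²)
dx = 12 - 19 = -7
dy = (-14) - 0 = -14
d = sqrt((-7)² + (-14)²) = sqrt(49 + 196) = sqrt(245) = 15.65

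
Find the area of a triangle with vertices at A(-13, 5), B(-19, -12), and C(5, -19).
Using the coordinate formula: Area = (1/2)|x₁(y₂-y₃) + x₂(y₃-y₁) + x₃(y₁-y₂)|
Area = (1/2)|(-13)((-12)-(-19)) + (-19)((-19)-5) + 5(5-(-12))|
Area = (1/2)|(-13)*7 + (-19)*(-24) + 5*17|
Area = (1/2)|(-91) + 456 + 85|
Area = (1/2)*450 = 225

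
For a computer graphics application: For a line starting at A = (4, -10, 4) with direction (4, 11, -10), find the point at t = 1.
P(1) = (4 + 4(1), -10 + 11(1), 4 + (-10)(1)) = (8, 1, -6)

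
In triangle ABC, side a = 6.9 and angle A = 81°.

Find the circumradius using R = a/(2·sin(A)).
R = a/(2·sin(A)) = 6.9/(2·sin(81°))
R = 6.9/(2·0.987688) = 6.9/1.975377 = 3.493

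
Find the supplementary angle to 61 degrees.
Supplementary angles sum to 180 degrees.
Other angle = 180 - 61
Other angle = 119 degrees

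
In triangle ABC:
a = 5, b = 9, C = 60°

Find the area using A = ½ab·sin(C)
A = ½·5·9·sin(60°) = ½·45·0.866025 = 19.49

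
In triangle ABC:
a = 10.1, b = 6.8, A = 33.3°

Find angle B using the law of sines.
sin(B)/b = sin(A)/a
sin(B) = b·sin(A)/a = 6.8·sin(33.3°)/10.1 = 0.369639
B = arcsin(0.369639) = 21.69°  (b ≤ a, so B ≤ A and the acute solution is unique)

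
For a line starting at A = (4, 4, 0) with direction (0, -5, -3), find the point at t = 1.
P(1) = (4 + 0(1), 4 + (-5)(1), 0 + (-3)(1)) = (4, -1, -3)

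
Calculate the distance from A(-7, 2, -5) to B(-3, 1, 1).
d = √[(4)² + (-1)² + (6)²] = √53 = 7.28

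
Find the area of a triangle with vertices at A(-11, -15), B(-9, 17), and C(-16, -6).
Using the coordinate formula: Area = (1/2)|x₁(y₂-y₃) + x₂(y₃-y₁) + x₃(y₁-y₂)|
Area = (1/2)|(-11)(17-(-6)) + (-9)((-6)-(-15)) + (-16)((-15)-17)|
Area = (1/2)|(-11)*23 + (-9)*9 + (-16)*(-32)|
Area = (1/2)|(-253) + (-81) + 512|
Area = (1/2)*178 = 89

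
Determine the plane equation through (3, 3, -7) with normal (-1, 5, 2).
d = n·P = (-1)(3) + (5)(3) + (2)(-7) = -2
Plane: -x + 5y + 2z = -2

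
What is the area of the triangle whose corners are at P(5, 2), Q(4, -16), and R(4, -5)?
Using the coordinate formula: Area = (1/2)|x₁(y₂-y₃) + x₂(y₃-y₁) + x₃(y₁-y₂)|
Area = (1/2)|5((-16)-(-5)) + 4((-5)-2) + 4(2-(-16))|
Area = (1/2)|5*(-11) + 4*(-7) + 4*18|
Area = (1/2)|(-55) + (-28) + 72|
Area = (1/2)*11 = 5.50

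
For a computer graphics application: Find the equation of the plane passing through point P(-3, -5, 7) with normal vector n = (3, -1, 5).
d = n·P = (3)(-3) + (-1)(-5) + (5)(7) = 31
Plane: 3x - y + 5z = 31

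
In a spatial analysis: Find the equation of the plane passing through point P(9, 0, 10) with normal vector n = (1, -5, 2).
d = n·P = (1)(9) + (-5)(0) + (2)(10) = 29
Plane: x - 5y + 2z = 29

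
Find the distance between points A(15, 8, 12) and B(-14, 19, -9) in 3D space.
d = √[(-29)² + (11)² + (-21)²] = √1403 = 37.46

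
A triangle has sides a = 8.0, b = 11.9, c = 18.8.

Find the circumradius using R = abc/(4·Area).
s = (a+b+c)/2 = 19.35
Area = √(s(s-a)(s-b)(s-c)) = √(19.35·11.35·7.45·0.55) = 29.9984
R = abc/(4·Area) = (8.0·11.9·18.8)/(4·29.9984) = 1789.76/119.9936 = 14.92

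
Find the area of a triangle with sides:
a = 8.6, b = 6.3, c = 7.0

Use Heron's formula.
s = (a+b+c)/2 = (8.6+6.3+7.0)/2 = 10.95
A = √(s(s-a)(s-b)(s-c)) = √(10.95·2.35·4.65·3.95)
A = √472.642 = 21.74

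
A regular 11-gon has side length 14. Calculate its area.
For a regular 11-gon with side length s = 14:
Apothem a = s / (2*tan(pi/11)) = 14 / (2*tan(pi/11)) ≈ 23.83981
Perimeter P = 11 * 14 = 154
Area = (1/2) * P * a = (1/2) * 154 * 23.83981 = 1835.67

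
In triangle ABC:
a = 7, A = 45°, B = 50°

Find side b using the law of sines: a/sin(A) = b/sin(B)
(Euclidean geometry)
b = a·sin(B)/sin(A) = 7·sin(50°)/sin(45°)
b = 7·0.766044/0.707107 = 7.583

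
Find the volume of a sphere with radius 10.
Volume = (4/3) * pi * r³
Volume = (4/3) * pi * 10³
Volume = (4/3) * pi * 1000
Volume = 4188.79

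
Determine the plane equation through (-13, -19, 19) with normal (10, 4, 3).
d = n·P = (10)(-13) + (4)(-19) + (3)(19) = -149
Plane: 10x + 4y + 3z = -149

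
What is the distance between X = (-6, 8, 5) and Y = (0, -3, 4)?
d = √[(6)² + (-11)² + (-1)²] = √158 = 12.57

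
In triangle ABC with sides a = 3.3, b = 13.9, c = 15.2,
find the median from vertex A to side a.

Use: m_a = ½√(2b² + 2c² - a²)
m_a = ½√(2·13.9² + 2·15.2² - 3.3²)
m_a = ½√(386.42 + 462.08 - 10.89) = ½√837.61 = 14.47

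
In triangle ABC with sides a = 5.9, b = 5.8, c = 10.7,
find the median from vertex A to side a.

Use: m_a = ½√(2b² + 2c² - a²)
m_a = ½√(2·5.8² + 2·10.7² - 5.9²)
m_a = ½√(67.28 + 228.98 - 34.81) = ½√261.45 = 8.085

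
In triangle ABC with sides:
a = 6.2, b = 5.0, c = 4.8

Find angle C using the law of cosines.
cos(C) = (a² + b² - c²)/(2ab)
cos(C) = (6.2² + 5.0² - 4.8²)/(2·6.2·5.0) = 40.4/62 = 0.651613
C = arccos(0.651613) = 49.34°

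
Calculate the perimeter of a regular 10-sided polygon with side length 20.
Perimeter = number of sides * side length
Perimeter = 10 * 20
Perimeter = 200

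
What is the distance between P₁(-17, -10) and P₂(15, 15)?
Using the distance formula: d = sqrt((x₂-x₁)² + (y₂-y₁)²)
dx = 15 - (-17) = 32
dy = 15 - (-10) = 25
d = sqrt(32² + 25²) = sqrt(1024 + 625) = sqrt(1649) = 40.61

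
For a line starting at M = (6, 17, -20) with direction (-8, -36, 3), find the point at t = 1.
P(1) = (6 + (-8)(1), 17 + (-36)(1), -20 + 3(1)) = (-2, -19, -17)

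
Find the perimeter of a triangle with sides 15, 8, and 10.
Perimeter = sum of all sides
Perimeter = 15 + 8 + 10
Perimeter = 33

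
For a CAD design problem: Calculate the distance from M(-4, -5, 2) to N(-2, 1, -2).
d = √[(2)² + (6)² + (-4)²] = √56 = 7.483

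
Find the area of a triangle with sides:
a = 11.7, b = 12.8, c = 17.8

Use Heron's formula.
s = (a+b+c)/2 = (11.7+12.8+17.8)/2 = 21.15
A = √(s(s-a)(s-b)(s-c)) = √(21.15·9.45·8.35·3.35)
A = √5590.79 = 74.77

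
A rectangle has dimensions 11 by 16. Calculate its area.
Area = length * width
Area = 11 * 16
Area = 176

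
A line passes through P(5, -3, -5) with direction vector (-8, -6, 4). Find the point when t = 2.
P(2) = (5 + (-8)(2), -3 + (-6)(2), -5 + 4(2)) = (-11, -15, 3)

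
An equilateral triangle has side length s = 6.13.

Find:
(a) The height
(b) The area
(a) Height h = s·√3/2 = 6.13·√3/2 = 5.309
(b) Area = (√3/4)·s² = (√3/4)·6.13² = (√3/4)·37.5769 = 16.27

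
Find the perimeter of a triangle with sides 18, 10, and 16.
Perimeter = sum of all sides
Perimeter = 18 + 10 + 16
Perimeter = 44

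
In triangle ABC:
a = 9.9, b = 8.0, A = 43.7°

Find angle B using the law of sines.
sin(B)/b = sin(A)/a
sin(B) = b·sin(A)/a = 8.0·sin(43.7°)/9.9 = 0.558289
B = arcsin(0.558289) = 33.94°  (b ≤ a, so B ≤ A and the acute solution is unique)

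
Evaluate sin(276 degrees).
sin(276 degrees) = -0.9945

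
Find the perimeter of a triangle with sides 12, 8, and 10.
Perimeter = sum of all sides
Perimeter = 12 + 8 + 10
Perimeter = 30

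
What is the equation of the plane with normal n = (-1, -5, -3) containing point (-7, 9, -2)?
d = n·P = (-1)(-7) + (-5)(9) + (-3)(-2) = -32
Plane: -x - 5y - 3z = -32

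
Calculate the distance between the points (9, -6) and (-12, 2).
Using the distance formula: d = sqrt((x₂-x₁)² + (y₂-y₁)²)
dx = (-12) - 9 = -21
dy = 2 - (-6) = 8
d = sqrt((-21)² + 8²) = sqrt(441 + 64) = sqrt(505) = 22.47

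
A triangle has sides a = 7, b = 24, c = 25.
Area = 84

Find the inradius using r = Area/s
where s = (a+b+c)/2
s = (7+24+25)/2 = 28
r = Area/s = 84/28 = 3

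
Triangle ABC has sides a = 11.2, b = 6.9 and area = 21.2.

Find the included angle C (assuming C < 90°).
Area = ½ab·sin(C)  →  sin(C) = 2·Area/(ab)
sin(C) = 2·21.2/(11.2·6.9) = 0.548654
C = arcsin(0.548654) = 33.27°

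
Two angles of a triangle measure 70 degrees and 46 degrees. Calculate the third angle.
Sum of angles in a triangle = 180 degrees
Third angle = 180 - 70 - 46
Third angle = 64 degrees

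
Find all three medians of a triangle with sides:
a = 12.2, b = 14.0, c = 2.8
Using m_x = ½√(2y² + 2z² - x²):
m_a = ½√(2·14.0² + 2·2.8² - 12.2²) = ½√258.84 = 8.044
m_b = ½√(2·12.2² + 2·2.8² - 14.0²) = ½√117.36 = 5.417
m_c = ½√(2·12.2² + 2·14.0² - 2.8²) = ½√681.84 = 13.06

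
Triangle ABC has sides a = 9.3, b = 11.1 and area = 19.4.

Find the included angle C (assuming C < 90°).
Area = ½ab·sin(C)  →  sin(C) = 2·Area/(ab)
sin(C) = 2·19.4/(9.3·11.1) = 0.375860
C = arcsin(0.375860) = 22.08°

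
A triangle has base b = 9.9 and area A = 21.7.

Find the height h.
A = ½bh  →  h = 2A/b
h = 2·21.7/9.9 = 4.384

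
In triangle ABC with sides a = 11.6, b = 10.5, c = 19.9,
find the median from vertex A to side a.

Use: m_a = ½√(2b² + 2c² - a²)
m_a = ½√(2·10.5² + 2·19.9² - 11.6²)
m_a = ½√(220.5 + 792.02 - 134.56) = ½√877.96 = 14.82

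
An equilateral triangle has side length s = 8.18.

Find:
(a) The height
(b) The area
(a) Height h = s·√3/2 = 8.18·√3/2 = 7.084
(b) Area = (√3/4)·s² = (√3/4)·8.18² = (√3/4)·66.9124 = 28.97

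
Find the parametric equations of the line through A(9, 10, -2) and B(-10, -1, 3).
Direction vector d = B - A = (-19, -11, 5)
x = 9 - 19t, y = 10 - 11t, z = -2 + 5t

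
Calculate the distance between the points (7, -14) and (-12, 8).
Using the distance formula: d = sqrt((x₂-x₁)² + (y₂-y₁)²)
dx = (-12) - 7 = -19
dy = 8 - (-14) = 22
d = sqrt((-19)² + 22²) = sqrt(361 + 484) = sqrt(845) = 29.07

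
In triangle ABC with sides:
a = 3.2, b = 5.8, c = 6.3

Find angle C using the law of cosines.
cos(C) = (a² + b² - c²)/(2ab)
cos(C) = (3.2² + 5.8² - 6.3²)/(2·3.2·5.8) = 4.19/37.12 = 0.112877
C = arccos(0.112877) = 83.52°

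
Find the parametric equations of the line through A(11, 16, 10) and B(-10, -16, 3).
Direction vector d = B - A = (-21, -32, -7)
x = 11 - 21t, y = 16 - 32t, z = 10 - 7t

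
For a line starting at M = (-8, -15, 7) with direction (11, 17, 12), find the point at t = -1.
P(-1) = (-8 + 11(-1), -15 + 17(-1), 7 + 12(-1)) = (-19, -32, -5)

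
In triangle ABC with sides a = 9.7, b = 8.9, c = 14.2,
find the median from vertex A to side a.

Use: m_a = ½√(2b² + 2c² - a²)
m_a = ½√(2·8.9² + 2·14.2² - 9.7²)
m_a = ½√(158.42 + 403.28 - 94.09) = ½√467.61 = 10.81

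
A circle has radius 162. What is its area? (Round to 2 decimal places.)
Area = pi * r²
Area = pi * 162²
Area = pi * 26244
Area = 82447.96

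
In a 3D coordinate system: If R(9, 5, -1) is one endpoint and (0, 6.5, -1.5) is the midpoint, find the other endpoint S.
S = (2×0 - 9, 2×6.5 - 5, 2×(-1.5) - (-1)) = (-9, 8, -2)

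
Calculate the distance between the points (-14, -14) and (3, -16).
Using the distance formula: d = sqrt((x₂-x₁)² + (y₂-y₁)²)
dx = 3 - (-14) = 17
dy = (-16) - (-14) = -2
d = sqrt(17² + (-2)²) = sqrt(289 + 4) = sqrt(293) = 17.12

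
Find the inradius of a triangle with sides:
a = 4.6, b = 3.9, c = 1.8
s = (a+b+c)/2 = (4.6+3.9+1.8)/2 = 5.15
Area = √(s(s-a)(s-b)(s-c)) = √(5.15·0.55·1.25·3.35) = 3.44399
r = Area/s = 3.44399/5.15 = 0.6687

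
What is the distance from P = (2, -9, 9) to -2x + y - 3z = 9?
d = |(-2)(2) + 1(-9) + (-3)(9) - (9)| / √((-2)² + 1² + (-3)²) = 49/√14 = 13.1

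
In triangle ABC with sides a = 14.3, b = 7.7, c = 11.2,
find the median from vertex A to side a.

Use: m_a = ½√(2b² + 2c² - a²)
m_a = ½√(2·7.7² + 2·11.2² - 14.3²)
m_a = ½√(118.58 + 250.88 - 204.49) = ½√164.97 = 6.422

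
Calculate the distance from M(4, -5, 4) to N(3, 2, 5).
d = √[(-1)² + (7)² + (1)²] = √51 = 7.141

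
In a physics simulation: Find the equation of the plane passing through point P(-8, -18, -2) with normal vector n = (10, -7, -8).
d = n·P = (10)(-8) + (-7)(-18) + (-8)(-2) = 62
Plane: 10x - 7y - 8z = 62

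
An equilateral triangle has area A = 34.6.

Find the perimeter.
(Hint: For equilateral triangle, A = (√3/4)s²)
A = (√3/4)s²  →  s² = 4A/√3 = 4·34.6/√3 = 79.9053
s = 8.93898
Perimeter = 3s = 26.82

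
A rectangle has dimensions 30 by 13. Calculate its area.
Area = length * width
Area = 30 * 13
Area = 390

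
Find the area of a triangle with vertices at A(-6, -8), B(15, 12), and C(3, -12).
Using the coordinate formula: Area = (1/2)|x₁(y₂-y₃) + x₂(y₃-y₁) + x₃(y₁-y₂)|
Area = (1/2)|(-6)(12-(-12)) + 15((-12)-(-8)) + 3((-8)-12)|
Area = (1/2)|(-6)*24 + 15*(-4) + 3*(-20)|
Area = (1/2)|(-144) + (-60) + (-60)|
Area = (1/2)*264 = 132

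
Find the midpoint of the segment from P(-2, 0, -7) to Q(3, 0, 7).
Midpoint = ((-2+3)/2, (0+0)/2, (-7+7)/2) = (0.5, 0, 0)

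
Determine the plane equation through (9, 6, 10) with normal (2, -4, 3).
d = n·P = (2)(9) + (-4)(6) + (3)(10) = 24
Plane: 2x - 4y + 3z = 24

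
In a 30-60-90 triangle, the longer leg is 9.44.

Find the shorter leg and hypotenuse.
In a 30-60-90 triangle, sides are in ratio 1 : √3 : 2.
Long leg = short leg·√3  →  short leg = 9.44/√3 = 5.45
Hypotenuse = 2·(short leg) = 2·9.44/√3 = 10.9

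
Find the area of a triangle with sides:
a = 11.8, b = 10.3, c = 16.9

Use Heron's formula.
s = (a+b+c)/2 = (11.8+10.3+16.9)/2 = 19.5
A = √(s(s-a)(s-b)(s-c)) = √(19.5·7.7·9.2·2.6)
A = √3591.59 = 59.93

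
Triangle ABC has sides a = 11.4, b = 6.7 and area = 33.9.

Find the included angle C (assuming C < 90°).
Area = ½ab·sin(C)  →  sin(C) = 2·Area/(ab)
sin(C) = 2·33.9/(11.4·6.7) = 0.887667
C = arcsin(0.887667) = 62.58°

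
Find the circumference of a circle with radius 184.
Circumference = 2 * pi * r
Circumference = 2 * pi * 184
Circumference = 1156.11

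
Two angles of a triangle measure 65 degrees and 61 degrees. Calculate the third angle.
Sum of angles in a triangle = 180 degrees
Third angle = 180 - 65 - 61
Third angle = 54 degrees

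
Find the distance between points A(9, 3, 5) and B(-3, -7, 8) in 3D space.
d = √[(-12)² + (-10)² + (3)²] = √253 = 15.91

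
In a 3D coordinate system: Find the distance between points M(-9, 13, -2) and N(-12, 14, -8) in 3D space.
d = √[(-3)² + (1)² + (-6)²] = √46 = 6.782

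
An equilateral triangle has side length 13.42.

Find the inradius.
For an equilateral triangle, r = s/(2√3) where s is the side.
r = 13.42/(2√3) = 13.42/3.464102 = 3.874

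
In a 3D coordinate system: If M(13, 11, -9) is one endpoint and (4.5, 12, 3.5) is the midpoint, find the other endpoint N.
N = (2×4.5 - 13, 2×12 - 11, 2×3.5 - (-9)) = (-4, 13, 16)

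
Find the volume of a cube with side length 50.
Volume = s³
Volume = 50³
Volume = 125000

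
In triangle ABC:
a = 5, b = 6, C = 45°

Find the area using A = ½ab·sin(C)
A = ½·5·6·sin(45°) = ½·30·0.707107 = 10.61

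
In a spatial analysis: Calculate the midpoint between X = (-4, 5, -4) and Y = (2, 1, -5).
Midpoint = ((-4+2)/2, (5+1)/2, (-4-5)/2) = (-1, 3, -4.5)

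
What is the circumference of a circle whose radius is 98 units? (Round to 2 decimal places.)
Circumference = 2 * pi * r
Circumference = 2 * pi * 98
Circumference = 615.75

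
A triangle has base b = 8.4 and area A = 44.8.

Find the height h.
A = ½bh  →  h = 2A/b
h = 2·44.8/8.4 = 10.67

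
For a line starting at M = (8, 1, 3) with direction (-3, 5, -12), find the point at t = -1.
P(-1) = (8 + (-3)(-1), 1 + 5(-1), 3 + (-12)(-1)) = (11, -4, 15)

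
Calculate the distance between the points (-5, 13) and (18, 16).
Using the distance formula: d = sqrt((x₂-x₁)² + (y₂-y₁)²)
dx = 18 - (-5) = 23
dy = 16 - 13 = 3
d = sqrt(23² + 3²) = sqrt(529 + 9) = sqrt(538) = 23.19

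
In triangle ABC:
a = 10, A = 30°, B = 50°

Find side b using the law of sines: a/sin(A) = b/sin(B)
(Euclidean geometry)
b = a·sin(B)/sin(A) = 10·sin(50°)/sin(30°)
b = 10·0.766044/0.500000 = 15.32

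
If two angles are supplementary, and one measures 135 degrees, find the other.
Supplementary angles sum to 180 degrees.
Other angle = 180 - 135
Other angle = 45 degrees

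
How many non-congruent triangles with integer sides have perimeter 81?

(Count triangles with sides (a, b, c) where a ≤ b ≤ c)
With a ≤ b ≤ c and a + b + c = 81, the triangle inequality a + b > c gives c < 81/2, so c ≤ 40.
Iterate a from 1 to ⌊p/3⌋ = 27; for each a, b ranges from a to ⌊(p−a)/2⌋ with c = p − a − b, keeping only c ≥ b.
Triples: (1, 40, 40), (2, 39, 40), (3, 38, 40), …
Count = 147 triangles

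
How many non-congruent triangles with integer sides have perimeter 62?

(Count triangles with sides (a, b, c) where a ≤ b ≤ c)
With a ≤ b ≤ c and a + b + c = 62, the triangle inequality a + b > c gives c < 62/2, so c ≤ 30.
Iterate a from 1 to ⌊p/3⌋ = 20; for each a, b ranges from a to ⌊(p−a)/2⌋ with c = p − a − b, keeping only c ≥ b.
Triples: (2, 30, 30), (3, 29, 30), (4, 28, 30), …
Count = 80 triangles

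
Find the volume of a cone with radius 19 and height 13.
Volume = (1/3) * pi * r² * h
Volume = (1/3) * pi * 19² * 13
Volume = (1/3) * pi * 361 * 13
Volume = (1/3) * pi * 4693
Volume = 4914.50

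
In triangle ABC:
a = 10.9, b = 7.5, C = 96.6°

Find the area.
Using A = ½ab·sin(C):
A = ½·10.9·7.5·sin(96.6°) = ½·81.75·0.993373 = 40.6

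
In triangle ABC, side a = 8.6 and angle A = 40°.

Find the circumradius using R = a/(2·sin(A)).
R = a/(2·sin(A)) = 8.6/(2·sin(40°))
R = 8.6/(2·0.642788) = 8.6/1.285575 = 6.69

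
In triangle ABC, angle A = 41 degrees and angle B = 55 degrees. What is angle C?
Sum of angles in a triangle = 180 degrees
Third angle = 180 - 41 - 55
Third angle = 84 degrees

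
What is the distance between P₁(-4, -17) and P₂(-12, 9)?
Using the distance formula: d = sqrt((x₂-x₁)² + (y₂-y₁)²)
dx = (-12) - (-4) = -8
dy = 9 - (-17) = 26
d = sqrt((-8)² + 26²) = sqrt(64 + 676) = sqrt(740) = 27.20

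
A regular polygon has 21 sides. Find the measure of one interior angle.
Interior angle of a regular n-gon = (n-2)*180/n
Interior angle = (21-2)*180/21
Interior angle = 19*180/21
Interior angle = 3420/21
Interior angle = 162.86 degrees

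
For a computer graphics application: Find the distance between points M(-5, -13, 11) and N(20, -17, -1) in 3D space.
d = √[(25)² + (-4)² + (-12)²] = √785 = 28.02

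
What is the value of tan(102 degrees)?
tan(102 degrees) = -4.7046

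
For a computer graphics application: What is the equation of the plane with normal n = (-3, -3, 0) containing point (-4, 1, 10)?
d = n·P = (-3)(-4) + (-3)(1) + (0)(10) = 9
Plane: -3x - 3y = 9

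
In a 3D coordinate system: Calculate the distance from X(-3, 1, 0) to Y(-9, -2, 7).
d = √[(-6)² + (-3)² + (7)²] = √94 = 9.695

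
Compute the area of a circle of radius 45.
Area = pi * r²
Area = pi * 45²
Area = pi * 2025
Area = 6361.73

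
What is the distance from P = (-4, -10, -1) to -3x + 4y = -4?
d = |(-3)(-4) + 4(-10) + 0(-1) - (-4)| / √((-3)² + 4² + 0²) = 24/√25 = 4.8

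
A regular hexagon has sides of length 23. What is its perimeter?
Perimeter = number of sides * side length
Perimeter = 6 * 23
Perimeter = 138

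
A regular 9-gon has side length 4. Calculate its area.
For a regular 9-gon with side length s = 4:
Apothem a = s / (2*tan(pi/9)) = 4 / (2*tan(pi/9)) ≈ 5.495
Perimeter P = 9 * 4 = 36
Area = (1/2) * P * a = (1/2) * 36 * 5.495 = 98.91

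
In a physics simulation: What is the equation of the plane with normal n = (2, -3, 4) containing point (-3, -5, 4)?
d = n·P = (2)(-3) + (-3)(-5) + (4)(4) = 25
Plane: 2x - 3y + 4z = 25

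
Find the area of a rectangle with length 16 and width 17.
Area = length * width
Area = 16 * 17
Area = 272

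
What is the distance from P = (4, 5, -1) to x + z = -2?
d = |1(4) + 0(5) + 1(-1) - (-2)| / √(1² + 0² + 1²) = 5/√2 = 3.536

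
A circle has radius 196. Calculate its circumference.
Circumference = 2 * pi * r
Circumference = 2 * pi * 196
Circumference = 1231.50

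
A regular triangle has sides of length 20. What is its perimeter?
Perimeter = number of sides * side length
Perimeter = 3 * 20
Perimeter = 60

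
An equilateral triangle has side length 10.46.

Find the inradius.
For an equilateral triangle, r = s/(2√3) where s is the side.
r = 10.46/(2√3) = 10.46/3.464102 = 3.02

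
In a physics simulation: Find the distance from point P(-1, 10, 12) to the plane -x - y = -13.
d = |(-1)(-1) + (-1)(10) + 0(12) - (-13)| / √((-1)² + (-1)² + 0²) = 4/√2 = 2.828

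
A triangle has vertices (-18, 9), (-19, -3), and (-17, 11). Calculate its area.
Using the coordinate formula: Area = (1/2)|x₁(y₂-y₃) + x₂(y₃-y₁) + x₃(y₁-y₂)|
Area = (1/2)|(-18)((-3)-11) + (-19)(11-9) + (-17)(9-(-3))|
Area = (1/2)|(-18)*(-14) + (-19)*2 + (-17)*12|
Area = (1/2)|252 + (-38) + (-204)|
Area = (1/2)*10 = 5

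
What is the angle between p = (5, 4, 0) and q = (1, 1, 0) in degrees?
p·q = 9, |p|² = 41, |q|² = 2
cos θ = 9/√82 ≈ 0.9939
θ ≈ 6.34°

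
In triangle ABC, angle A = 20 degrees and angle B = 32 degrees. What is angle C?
Sum of angles in a triangle = 180 degrees
Third angle = 180 - 20 - 32
Third angle = 128 degrees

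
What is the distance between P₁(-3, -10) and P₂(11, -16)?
Using the distance formula: d = sqrt((x₂-x₁)² + (y₂-y₁)²)
dx = 11 - (-3) = 14
dy = (-16) - (-10) = -6
d = sqrt(14² + (-6)²) = sqrt(196 + 36) = sqrt(232) = 15.23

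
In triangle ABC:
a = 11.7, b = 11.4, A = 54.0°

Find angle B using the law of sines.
sin(B)/b = sin(A)/a
sin(B) = b·sin(A)/a = 11.4·sin(54.0°)/11.7 = 0.788273
B = arcsin(0.788273) = 52.02°  (b ≤ a, so B ≤ A and the acute solution is unique)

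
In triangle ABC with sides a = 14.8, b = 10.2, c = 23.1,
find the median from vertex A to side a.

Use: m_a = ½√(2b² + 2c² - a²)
m_a = ½√(2·10.2² + 2·23.1² - 14.8²)
m_a = ½√(208.08 + 1067.22 - 219.04) = ½√1056.26 = 16.25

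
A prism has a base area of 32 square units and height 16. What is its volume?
Volume = base area * height
Volume = 32 * 16
Volume = 512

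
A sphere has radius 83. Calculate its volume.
Volume = (4/3) * pi * r³
Volume = (4/3) * pi * 83³
Volume = (4/3) * pi * 571787
Volume = 2395095.78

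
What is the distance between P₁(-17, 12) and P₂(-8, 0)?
Using the distance formula: d = sqrt((x₂-x₁)² + (y₂-y₁)²)
dx = (-8) - (-17) = 9
dy = 0 - 12 = -12
d = sqrt(9² + (-12)²) = sqrt(81 + 144) = sqrt(225) = 15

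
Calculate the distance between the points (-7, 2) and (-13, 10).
Using the distance formula: d = sqrt((x₂-x₁)² + (y₂-y₁)²)
dx = (-13) - (-7) = -6
dy = 10 - 2 = 8
d = sqrt((-6)² + 8²) = sqrt(36 + 64) = sqrt(100) = 10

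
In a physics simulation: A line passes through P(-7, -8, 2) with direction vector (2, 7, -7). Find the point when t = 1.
P(1) = (-7 + 2(1), -8 + 7(1), 2 + (-7)(1)) = (-5, -1, -5)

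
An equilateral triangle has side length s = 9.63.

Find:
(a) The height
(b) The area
(a) Height h = s·√3/2 = 9.63·√3/2 = 8.34
(b) Area = (√3/4)·s² = (√3/4)·9.63² = (√3/4)·92.7369 = 40.16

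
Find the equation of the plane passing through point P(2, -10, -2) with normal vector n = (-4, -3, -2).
d = n·P = (-4)(2) + (-3)(-10) + (-2)(-2) = 26
Plane: -4x - 3y - 2z = 26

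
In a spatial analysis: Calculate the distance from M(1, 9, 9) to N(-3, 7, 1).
d = √[(-4)² + (-2)² + (-8)²] = √84 = 9.165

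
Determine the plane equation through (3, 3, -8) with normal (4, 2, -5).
d = n·P = (4)(3) + (2)(3) + (-5)(-8) = 58
Plane: 4x + 2y - 5z = 58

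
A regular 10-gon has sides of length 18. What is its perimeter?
Perimeter = number of sides * side length
Perimeter = 10 * 18
Perimeter = 180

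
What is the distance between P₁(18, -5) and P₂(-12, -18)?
Using the distance formula: d = sqrt((x₂-x₁)² + (y₂-y₁)²)
dx = (-12) - 18 = -30
dy = (-18) - (-5) = -13
d = sqrt((-30)² + (-13)²) = sqrt(900 + 169) = sqrt(1069) = 32.70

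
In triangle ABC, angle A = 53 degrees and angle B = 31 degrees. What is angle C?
Sum of angles in a triangle = 180 degrees
Third angle = 180 - 53 - 31
Third angle = 96 degrees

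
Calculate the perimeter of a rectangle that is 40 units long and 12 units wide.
Perimeter = 2 * (length + width)
Perimeter = 2 * (40 + 12)
Perimeter = 2 * 52
Perimeter = 104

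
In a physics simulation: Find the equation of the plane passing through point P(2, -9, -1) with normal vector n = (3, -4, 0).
d = n·P = (3)(2) + (-4)(-9) + (0)(-1) = 42
Plane: 3x - 4y = 42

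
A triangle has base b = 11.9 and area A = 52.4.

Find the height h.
A = ½bh  →  h = 2A/b
h = 2·52.4/11.9 = 8.807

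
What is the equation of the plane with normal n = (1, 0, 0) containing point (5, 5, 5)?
d = n·P = (1)(5) + (0)(5) + (0)(5) = 5
Plane: x = 5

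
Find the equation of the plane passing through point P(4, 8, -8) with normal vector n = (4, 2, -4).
d = n·P = (4)(4) + (2)(8) + (-4)(-8) = 64
Plane: 4x + 2y - 4z = 64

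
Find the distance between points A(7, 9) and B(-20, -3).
Using the distance formula: d = sqrt((x₂-x₁)² + (y₂-y₁)²)
dx = (-20) - 7 = -27
dy = (-3) - 9 = -12
d = sqrt((-27)² + (-12)²) = sqrt(729 + 144) = sqrt(873) = 29.55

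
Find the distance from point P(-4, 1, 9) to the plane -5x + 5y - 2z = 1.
d = |(-5)(-4) + 5(1) + (-2)(9) - (1)| / √((-5)² + 5² + (-2)²) = 6/√54 = 0.8165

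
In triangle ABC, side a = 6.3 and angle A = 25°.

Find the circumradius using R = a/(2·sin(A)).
R = a/(2·sin(A)) = 6.3/(2·sin(25°))
R = 6.3/(2·0.422618) = 6.3/0.845237 = 7.454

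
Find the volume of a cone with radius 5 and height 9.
Volume = (1/3) * pi * r² * h
Volume = (1/3) * pi * 5² * 9
Volume = (1/3) * pi * 25 * 9
Volume = (1/3) * pi * 225
Volume = 235.62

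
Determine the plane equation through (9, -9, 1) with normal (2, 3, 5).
d = n·P = (2)(9) + (3)(-9) + (5)(1) = -4
Plane: 2x + 3y + 5z = -4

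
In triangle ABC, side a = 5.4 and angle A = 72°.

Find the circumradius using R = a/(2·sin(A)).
R = a/(2·sin(A)) = 5.4/(2·sin(72°))
R = 5.4/(2·0.951057) = 5.4/1.902113 = 2.839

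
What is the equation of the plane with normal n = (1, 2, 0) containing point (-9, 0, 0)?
d = n·P = (1)(-9) + (2)(0) + (0)(0) = -9
Plane: x + 2y = -9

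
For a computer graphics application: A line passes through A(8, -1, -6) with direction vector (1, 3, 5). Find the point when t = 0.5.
P(0.5) = (8 + 1(0.5), -1 + 3(0.5), -6 + 5(0.5)) = (8.5, 0.5, -3.5)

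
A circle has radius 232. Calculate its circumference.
Circumference = 2 * pi * r
Circumference = 2 * pi * 232
Circumference = 1457.70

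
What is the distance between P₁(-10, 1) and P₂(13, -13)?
Using the distance formula: d = sqrt((x₂-x₁)² + (y₂-y₁)²)
dx = 13 - (-10) = 23
dy = (-13) - 1 = -14
d = sqrt(23² + (-14)²) = sqrt(529 + 196) = sqrt(725) = 26.93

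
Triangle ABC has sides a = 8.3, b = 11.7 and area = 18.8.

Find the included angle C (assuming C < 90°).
Area = ½ab·sin(C)  →  sin(C) = 2·Area/(ab)
sin(C) = 2·18.8/(8.3·11.7) = 0.387190
C = arcsin(0.387190) = 22.78°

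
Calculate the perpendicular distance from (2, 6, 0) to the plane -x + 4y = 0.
d = |(-1)(2) + 4(6) + 0(0) - (0)| / √((-1)² + 4² + 0²) = 22/√17 = 5.336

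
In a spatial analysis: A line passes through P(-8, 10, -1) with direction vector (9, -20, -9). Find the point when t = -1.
P(-1) = (-8 + 9(-1), 10 + (-20)(-1), -1 + (-9)(-1)) = (-17, 30, 8)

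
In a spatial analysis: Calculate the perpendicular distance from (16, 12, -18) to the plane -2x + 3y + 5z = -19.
d = |(-2)(16) + 3(12) + 5(-18) - (-19)| / √((-2)² + 3² + 5²) = 67/√38 = 10.87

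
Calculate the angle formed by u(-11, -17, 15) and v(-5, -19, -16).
u·v = 138, |u|² = 635, |v|² = 642
cos θ = 138/√407670 ≈ 0.2161
θ ≈ 77.52°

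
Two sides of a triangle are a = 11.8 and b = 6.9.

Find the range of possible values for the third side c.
By the triangle inequality: |a - b| < c < a + b
|11.8 - 6.9| < c < 11.8 + 6.9
4.9 < c < 18.7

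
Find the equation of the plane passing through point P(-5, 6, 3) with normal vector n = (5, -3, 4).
d = n·P = (5)(-5) + (-3)(6) + (4)(3) = -31
Plane: 5x - 3y + 4z = -31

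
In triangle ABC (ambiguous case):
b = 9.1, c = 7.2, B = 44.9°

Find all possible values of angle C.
sin(C)/c = sin(B)/b  →  sin(C) = c·sin(B)/b = 7.2·sin(44.9°)/9.1 = 0.558492
C₁ = arcsin(0.558492) = 33.95°,  C₂ = 180° - C₁ = 146.05°
Check C₂: A = 180° - 44.9° - 146.05° = -10.95° ≤ 0, rejected
C = 33.95° (one solution)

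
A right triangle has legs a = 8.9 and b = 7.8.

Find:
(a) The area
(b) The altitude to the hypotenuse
(a) Area = ½ab = ½·8.9·7.8 = 34.71
(b) Hypotenuse c = √(8.9² + 7.8²) = √140.05 = 11.8343
    Area = ½·c·h_c  →  h_c = 2·Area/c = 2·34.71/11.8343 = 5.866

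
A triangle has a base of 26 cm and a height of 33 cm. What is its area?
Area = (1/2) * base * height
Area = (1/2) * 26 * 33
Area = 429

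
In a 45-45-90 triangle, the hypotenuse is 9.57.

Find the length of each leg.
In a 45-45-90 triangle, hypotenuse = leg·√2  →  leg = hypotenuse/√2
leg = 9.57/√2 = 6.767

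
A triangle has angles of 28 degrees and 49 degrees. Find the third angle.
Sum of angles in a triangle = 180 degrees
Third angle = 180 - 28 - 49
Third angle = 103 degrees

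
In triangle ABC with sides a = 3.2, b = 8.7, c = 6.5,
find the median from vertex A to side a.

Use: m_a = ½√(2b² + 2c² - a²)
m_a = ½√(2·8.7² + 2·6.5² - 3.2²)
m_a = ½√(151.38 + 84.5 - 10.24) = ½√225.64 = 7.511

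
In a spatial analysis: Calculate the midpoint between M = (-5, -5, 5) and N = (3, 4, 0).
Midpoint = ((-5+3)/2, (-5+4)/2, (5+0)/2) = (-1, -0.5, 2.5)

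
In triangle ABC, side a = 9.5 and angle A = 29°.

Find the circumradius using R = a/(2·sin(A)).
R = a/(2·sin(A)) = 9.5/(2·sin(29°))
R = 9.5/(2·0.484810) = 9.5/0.969619 = 9.798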